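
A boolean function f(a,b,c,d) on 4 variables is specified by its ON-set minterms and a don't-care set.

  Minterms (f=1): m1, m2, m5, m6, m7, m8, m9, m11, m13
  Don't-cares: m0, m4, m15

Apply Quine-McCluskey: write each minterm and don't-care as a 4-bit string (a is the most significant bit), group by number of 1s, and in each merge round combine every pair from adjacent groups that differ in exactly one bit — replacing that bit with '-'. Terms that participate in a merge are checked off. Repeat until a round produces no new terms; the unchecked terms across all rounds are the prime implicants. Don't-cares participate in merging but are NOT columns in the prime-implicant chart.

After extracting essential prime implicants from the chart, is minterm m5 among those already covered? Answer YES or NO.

NO

Round 0: 0000✓ 0001✓ 0010✓ 0100✓ 0101✓ 0110✓ 0111✓ 1000✓ 1001✓ 1011✓ 1101✓ 1111✓
Round 1: -000✓ -001✓ -101✓ -111✓ 0-00✓ 0-01✓ 0-10✓ 00-0✓ 000-✓ 01-0✓ 01-1✓ 010-✓ 011-✓ 1-01✓ 1-11✓ 10-1✓ 100-✓ 11-1✓
Round 2: --01 -00- -1-1 0--0 0-0- 01-- 1--1
PIs = {--01, -00-, -1-1, 0--0, 0-0-, 01--, 1--1}
Coverage chart:
  m1: --01,-00-,0-0-
  m2: 0--0 ←essential
  m5: --01,-1-1,0-0-,01--
  m6: 0--0,01--
  m7: -1-1,01--
  m8: -00- ←essential
  m9: --01,-00-,1--1
  m11: 1--1 ←essential
  m13: --01,-1-1,1--1
Essential: -00-, 0--0, 1--1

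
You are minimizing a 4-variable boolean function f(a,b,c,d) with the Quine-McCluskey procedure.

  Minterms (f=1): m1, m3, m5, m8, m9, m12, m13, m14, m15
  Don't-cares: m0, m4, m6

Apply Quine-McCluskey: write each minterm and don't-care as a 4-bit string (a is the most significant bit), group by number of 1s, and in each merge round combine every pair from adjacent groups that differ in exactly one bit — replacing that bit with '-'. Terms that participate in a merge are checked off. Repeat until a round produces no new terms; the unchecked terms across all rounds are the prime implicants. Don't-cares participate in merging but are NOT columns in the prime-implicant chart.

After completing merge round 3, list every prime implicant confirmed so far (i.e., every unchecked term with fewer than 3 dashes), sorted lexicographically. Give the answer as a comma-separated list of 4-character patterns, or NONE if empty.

-1-0, 00-1, 11--

Round 0: 0000✓ 0001✓ 0011✓ 0100✓ 0101✓ 0110✓ 1000✓ 1001✓ 1100✓ 1101✓ 1110✓ 1111✓
Round 1: -000✓ -001✓ -100✓ -101✓ -110✓ 0-00✓ 0-01✓ 00-1 000-✓ 01-0✓ 010-✓ 1-00✓ 1-01✓ 100-✓ 11-0✓ 11-1✓ 110-✓ 111-✓
Round 2: --00✓ --01✓ -00-✓ -1-0 -10-✓ 0-0-✓ 1-0-✓ 11--
Round 3: --0-
PIs = {--0-, -1-0, 00-1, 11--}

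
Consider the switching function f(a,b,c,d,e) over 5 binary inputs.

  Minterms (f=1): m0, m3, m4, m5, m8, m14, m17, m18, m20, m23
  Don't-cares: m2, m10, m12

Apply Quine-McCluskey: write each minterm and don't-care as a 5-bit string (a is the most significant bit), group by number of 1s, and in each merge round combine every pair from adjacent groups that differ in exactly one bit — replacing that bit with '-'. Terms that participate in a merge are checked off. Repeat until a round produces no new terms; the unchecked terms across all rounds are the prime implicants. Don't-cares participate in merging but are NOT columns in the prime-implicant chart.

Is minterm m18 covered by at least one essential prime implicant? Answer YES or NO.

Round 0: 00000✓ 00010✓ 00011✓ 00100✓ 00101✓ 01000✓ 01010✓ 01100✓ 01110✓ 10001 10010✓ 10100✓ 10111
Round 1: -0010 -0100 0-000✓ 0-010✓ 0-100✓ 00-00✓ 000-0✓ 0001- 0010- 01-00✓ 01-10✓ 010-0✓ 011-0✓
Round 2: 0--00 0-0-0 01--0
PIs = {-0010, -0100, 0--00, 0-0-0, 0001-, 0010-, 01--0, 10001, 10111}
Coverage chart:
  m0: 0--00,0-0-0
  m3: 0001- ←essential
  m4: -0100,0--00,0010-
  m5: 0010- ←essential
  m8: 0--00,0-0-0,01--0
  m14: 01--0 ←essential
  m17: 10001 ←essential
  m18: -0010 ←essential
  m20: -0100 ←essential
  m23: 10111 ←essential
Essential: -0010, -0100, 0001-, 0010-, 01--0, 10001, 10111

YES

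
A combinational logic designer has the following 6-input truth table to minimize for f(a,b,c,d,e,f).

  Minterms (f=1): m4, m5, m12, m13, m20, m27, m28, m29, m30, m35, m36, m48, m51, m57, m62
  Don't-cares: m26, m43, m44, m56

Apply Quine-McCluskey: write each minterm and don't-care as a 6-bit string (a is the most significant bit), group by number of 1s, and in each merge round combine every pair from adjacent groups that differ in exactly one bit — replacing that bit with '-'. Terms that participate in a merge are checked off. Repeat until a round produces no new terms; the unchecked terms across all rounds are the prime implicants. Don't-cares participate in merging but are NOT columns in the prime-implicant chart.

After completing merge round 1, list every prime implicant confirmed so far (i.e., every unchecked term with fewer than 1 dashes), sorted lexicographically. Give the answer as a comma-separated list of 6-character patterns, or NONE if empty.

NONE

Round 0: 000100✓ 000101✓ 001100✓ 001101✓ 010100✓ 011010✓ 011011✓ 011100✓ 011101✓ 011110✓ 100011✓ 100100✓ 101011✓ 101100✓ 110000✓ 110011✓ 111000✓ 111001✓ 111110✓
Round 1: -00100✓ -01100✓ -11110 0-0100✓ 0-1100✓ 0-1101✓ 00-100✓ 00-101✓ 00010-✓ 00110-✓ 01-100✓ 011-10 01101- 0111-0 01110-✓ 1-0011 10-011 10-100✓ 11-000 11100-
Round 2: -0-100 0--100 0-110- 00-10-
PIs = {-0-100, -11110, 0--100, 0-110-, 00-10-, 011-10, 01101-, 0111-0, 1-0011, 10-011, 11-000, 11100-}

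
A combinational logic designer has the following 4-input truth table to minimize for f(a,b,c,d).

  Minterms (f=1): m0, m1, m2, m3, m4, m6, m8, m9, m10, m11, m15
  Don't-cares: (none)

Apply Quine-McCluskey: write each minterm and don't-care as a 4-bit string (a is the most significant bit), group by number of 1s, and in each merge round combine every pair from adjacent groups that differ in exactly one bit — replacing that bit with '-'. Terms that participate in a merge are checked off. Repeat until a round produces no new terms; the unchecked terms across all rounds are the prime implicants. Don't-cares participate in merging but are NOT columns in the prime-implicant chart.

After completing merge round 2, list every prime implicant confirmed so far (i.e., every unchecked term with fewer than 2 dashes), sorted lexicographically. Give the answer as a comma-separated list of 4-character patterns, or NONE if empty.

size-2^0 implicants → 0000(✓)  0001(✓)  0010(✓)  0011(✓)  0100(✓)  0110(✓)  1000(✓)  1001(✓)  1010(✓)  1011(✓)  1111(✓)
size-2^1 implicants → -000(✓)  -001(✓)  -010(✓)  -011(✓)  0-00(✓)  0-10(✓)  00-0(✓)  00-1(✓)  000-(✓)  001-(✓)  01-0(✓)  1-11  10-0(✓)  10-1(✓)  100-(✓)  101-(✓)
size-2^2 implicants → -0-0(✓)  -0-1(✓)  -00-(✓)  -01-(✓)  0--0  00--(✓)  10--(✓)
size-2^3 implicants → -0--
Unchecked terms (primes): -0--, 0--0, 1-11

1-11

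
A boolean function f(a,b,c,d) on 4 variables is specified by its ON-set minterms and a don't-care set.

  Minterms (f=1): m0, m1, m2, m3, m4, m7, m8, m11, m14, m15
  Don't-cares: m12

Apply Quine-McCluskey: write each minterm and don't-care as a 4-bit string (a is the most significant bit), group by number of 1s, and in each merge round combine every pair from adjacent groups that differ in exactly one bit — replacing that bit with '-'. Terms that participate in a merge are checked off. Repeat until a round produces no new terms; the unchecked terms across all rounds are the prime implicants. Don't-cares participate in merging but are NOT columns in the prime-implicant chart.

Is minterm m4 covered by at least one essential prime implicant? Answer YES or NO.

YES

Round 0: 0000✓ 0001✓ 0010✓ 0011✓ 0100✓ 0111✓ 1000✓ 1011✓ 1100✓ 1110✓ 1111✓
Round 1: -000✓ -011✓ -100✓ -111✓ 0-00✓ 0-11✓ 00-0✓ 00-1✓ 000-✓ 001-✓ 1-00✓ 1-11✓ 11-0 111-
Round 2: --00 --11 00--
PIs = {--00, --11, 00--, 11-0, 111-}
Coverage chart:
  m0: --00,00--
  m1: 00-- ←essential
  m2: 00-- ←essential
  m3: --11,00--
  m4: --00 ←essential
  m7: --11 ←essential
  m8: --00 ←essential
  m11: --11 ←essential
  m14: 11-0,111-
  m15: --11,111-
Essential: --00, --11, 00--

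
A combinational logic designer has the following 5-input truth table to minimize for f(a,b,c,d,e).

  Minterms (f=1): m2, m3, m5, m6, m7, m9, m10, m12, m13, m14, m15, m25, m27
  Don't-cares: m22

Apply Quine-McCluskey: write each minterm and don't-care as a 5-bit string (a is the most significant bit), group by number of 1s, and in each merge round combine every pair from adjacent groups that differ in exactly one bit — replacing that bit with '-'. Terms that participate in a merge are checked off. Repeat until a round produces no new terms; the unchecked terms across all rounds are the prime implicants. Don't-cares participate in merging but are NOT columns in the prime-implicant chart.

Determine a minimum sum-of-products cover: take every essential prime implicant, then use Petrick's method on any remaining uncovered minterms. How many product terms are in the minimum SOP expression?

6

[col 0] 00010*, 00011*, 00101*, 00110*, 00111*, 01001*, 01010*, 01100*, 01101*, 01110*, 01111*, 10110*, 11001*, 11011*
[col 1] -0110, -1001, 0-010*, 0-101*, 0-110*, 0-111*, 00-10*, 00-11*, 0001-*, 001-1*, 0011-*, 01-01, 01-10*, 011-0*, 011-1*, 0110-*, 0111-*, 110-1
[col 2] 0--10, 0-1-1, 0-11-, 00-1-, 011--
Prime implicants: -0110, -1001, 0--10, 0-1-1, 0-11-, 00-1-, 01-01, 011--, 110-1
PI chart (minterm → PIs covering it):
  2 | 0--10,00-1-
  3 | 00-1-  (sole → essential)
  5 | 0-1-1  (sole → essential)
  6 | -0110,0--10,0-11-,00-1-
  7 | 0-1-1,0-11-,00-1-
  9 | -1001,01-01
  10 | 0--10  (sole → essential)
  12 | 011--  (sole → essential)
  13 | 0-1-1,01-01,011--
  14 | 0--10,0-11-,011--
  15 | 0-1-1,0-11-,011--
  25 | -1001,110-1
  27 | 110-1  (sole → essential)
Essential prime implicants: 0--10, 0-1-1, 00-1-, 011--, 110-1
Petrick residual → -1001
Minimum SOP uses 6 PIs: bc'd'e + a'de' + a'ce + a'b'd + a'bc + abc'e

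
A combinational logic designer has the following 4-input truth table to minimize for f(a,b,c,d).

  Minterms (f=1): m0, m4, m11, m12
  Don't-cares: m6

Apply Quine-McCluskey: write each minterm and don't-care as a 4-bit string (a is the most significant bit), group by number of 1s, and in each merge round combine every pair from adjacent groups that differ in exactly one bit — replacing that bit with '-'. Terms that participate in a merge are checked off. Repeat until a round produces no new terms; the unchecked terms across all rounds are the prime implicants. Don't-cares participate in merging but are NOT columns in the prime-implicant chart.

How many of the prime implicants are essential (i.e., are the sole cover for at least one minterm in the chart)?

3

[col 0] 0000*, 0100*, 0110*, 1011, 1100*
[col 1] -100, 0-00, 01-0
Prime implicants: -100, 0-00, 01-0, 1011
PI chart (minterm → PIs covering it):
  0 | 0-00  (sole → essential)
  4 | -100,0-00,01-0
  11 | 1011  (sole → essential)
  12 | -100  (sole → essential)
Essential prime implicants: -100, 0-00, 1011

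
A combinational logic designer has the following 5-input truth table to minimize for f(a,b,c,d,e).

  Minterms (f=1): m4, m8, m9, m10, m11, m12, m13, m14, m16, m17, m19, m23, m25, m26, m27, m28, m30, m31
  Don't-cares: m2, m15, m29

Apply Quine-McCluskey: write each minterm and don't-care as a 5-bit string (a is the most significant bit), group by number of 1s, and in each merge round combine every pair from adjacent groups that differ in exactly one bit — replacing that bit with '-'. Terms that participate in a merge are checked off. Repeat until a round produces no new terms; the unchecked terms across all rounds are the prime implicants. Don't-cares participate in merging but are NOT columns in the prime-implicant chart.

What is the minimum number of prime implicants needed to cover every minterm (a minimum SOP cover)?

size-2^0 implicants → 00010(✓)  00100(✓)  01000(✓)  01001(✓)  01010(✓)  01011(✓)  01100(✓)  01101(✓)  01110(✓)  01111(✓)  10000(✓)  10001(✓)  10011(✓)  10111(✓)  11001(✓)  11010(✓)  11011(✓)  11100(✓)  11101(✓)  11110(✓)  11111(✓)
size-2^1 implicants → -1001(✓)  -1010(✓)  -1011(✓)  -1100(✓)  -1101(✓)  -1110(✓)  -1111(✓)  0-010  0-100  01-00(✓)  01-01(✓)  01-10(✓)  01-11(✓)  010-0(✓)  010-1(✓)  0100-(✓)  0101-(✓)  011-0(✓)  011-1(✓)  0110-(✓)  0111-(✓)  1-001(✓)  1-011(✓)  1-111(✓)  10-11(✓)  100-1(✓)  1000-  11-01(✓)  11-10(✓)  11-11(✓)  110-1(✓)  1101-(✓)  111-0(✓)  111-1(✓)  1110-(✓)  1111-(✓)
size-2^2 implicants → -1-01(✓)  -1-10(✓)  -1-11(✓)  -10-1(✓)  -101-(✓)  -11-0(✓)  -11-1(✓)  -110-(✓)  -111-(✓)  01--0(✓)  01--1(✓)  01-0-(✓)  01-1-(✓)  010--(✓)  011--(✓)  1--11  1-0-1  11--1(✓)  11-1-(✓)  111--(✓)
size-2^3 implicants → -1--1  -1-1-  -11--  01---
Unchecked terms (primes): -1--1, -1-1-, -11--, 0-010, 0-100, 01---, 1--11, 1-0-1, 1000-
Minterm coverage:
  m4 ⊆ 0-100 [E]
  m8 ⊆ 01--- [E]
  m9 ⊆ -1--1,01---
  m10 ⊆ -1-1-,0-010,01---
  m11 ⊆ -1--1,-1-1-,01---
  m12 ⊆ -11--,0-100,01---
  m13 ⊆ -1--1,-11--,01---
  m14 ⊆ -1-1-,-11--,01---
  m16 ⊆ 1000- [E]
  m17 ⊆ 1-0-1,1000-
  m19 ⊆ 1--11,1-0-1
  m23 ⊆ 1--11 [E]
  m25 ⊆ -1--1,1-0-1
  m26 ⊆ -1-1- [E]
  m27 ⊆ -1--1,-1-1-,1--11,1-0-1
  m28 ⊆ -11-- [E]
  m30 ⊆ -1-1-,-11--
  m31 ⊆ -1--1,-1-1-,-11--,1--11
E = {-1-1-, -11--, 0-100, 01---, 1--11, 1000-}
Petrick residual → -1--1
Cover = be + bd + bc + a'cd'e' + a'b + ade + ab'c'd'  |cover|=7

7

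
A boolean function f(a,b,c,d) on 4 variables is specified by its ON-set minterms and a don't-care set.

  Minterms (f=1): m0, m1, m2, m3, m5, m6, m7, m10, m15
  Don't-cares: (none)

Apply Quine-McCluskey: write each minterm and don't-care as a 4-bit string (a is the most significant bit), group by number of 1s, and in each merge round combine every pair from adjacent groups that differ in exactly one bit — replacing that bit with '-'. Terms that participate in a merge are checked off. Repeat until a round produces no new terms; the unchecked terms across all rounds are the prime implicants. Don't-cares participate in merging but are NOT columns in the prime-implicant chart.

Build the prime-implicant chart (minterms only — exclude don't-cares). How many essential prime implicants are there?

5

Round 0: 0000✓ 0001✓ 0010✓ 0011✓ 0101✓ 0110✓ 0111✓ 1010✓ 1111✓
Round 1: -010 -111 0-01✓ 0-10✓ 0-11✓ 00-0✓ 00-1✓ 000-✓ 001-✓ 01-1✓ 011-✓
Round 2: 0--1 0-1- 00--
PIs = {-010, -111, 0--1, 0-1-, 00--}
Coverage chart:
  m0: 00-- ←essential
  m1: 0--1,00--
  m2: -010,0-1-,00--
  m3: 0--1,0-1-,00--
  m5: 0--1 ←essential
  m6: 0-1- ←essential
  m7: -111,0--1,0-1-
  m10: -010 ←essential
  m15: -111 ←essential
Essential: -010, -111, 0--1, 0-1-, 00--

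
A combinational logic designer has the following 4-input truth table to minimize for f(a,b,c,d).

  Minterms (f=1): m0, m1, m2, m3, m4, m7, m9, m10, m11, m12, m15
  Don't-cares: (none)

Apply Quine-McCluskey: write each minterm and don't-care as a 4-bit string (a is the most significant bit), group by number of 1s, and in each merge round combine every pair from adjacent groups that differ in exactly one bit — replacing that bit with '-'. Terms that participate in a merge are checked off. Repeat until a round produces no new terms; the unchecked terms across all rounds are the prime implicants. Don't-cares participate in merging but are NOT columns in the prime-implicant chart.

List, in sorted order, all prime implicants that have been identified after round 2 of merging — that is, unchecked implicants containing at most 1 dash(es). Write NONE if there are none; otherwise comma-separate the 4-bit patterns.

-100, 0-00

size-2^0 implicants → 0000(✓)  0001(✓)  0010(✓)  0011(✓)  0100(✓)  0111(✓)  1001(✓)  1010(✓)  1011(✓)  1100(✓)  1111(✓)
size-2^1 implicants → -001(✓)  -010(✓)  -011(✓)  -100  -111(✓)  0-00  0-11(✓)  00-0(✓)  00-1(✓)  000-(✓)  001-(✓)  1-11(✓)  10-1(✓)  101-(✓)
size-2^2 implicants → --11  -0-1  -01-  00--
Unchecked terms (primes): --11, -0-1, -01-, -100, 0-00, 00--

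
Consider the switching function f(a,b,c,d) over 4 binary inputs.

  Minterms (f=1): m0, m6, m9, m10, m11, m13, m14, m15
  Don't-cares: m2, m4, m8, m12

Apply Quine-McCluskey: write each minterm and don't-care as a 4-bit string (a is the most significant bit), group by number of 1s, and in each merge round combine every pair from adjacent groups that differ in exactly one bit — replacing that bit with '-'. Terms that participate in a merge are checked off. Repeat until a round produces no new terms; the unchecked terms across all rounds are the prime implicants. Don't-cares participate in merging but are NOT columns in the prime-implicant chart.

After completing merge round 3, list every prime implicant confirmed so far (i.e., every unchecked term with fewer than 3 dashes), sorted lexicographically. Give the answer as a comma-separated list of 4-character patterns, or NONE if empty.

NONE

[col 0] 0000*, 0010*, 0100*, 0110*, 1000*, 1001*, 1010*, 1011*, 1100*, 1101*, 1110*, 1111*
[col 1] -000*, -010*, -100*, -110*, 0-00*, 0-10*, 00-0*, 01-0*, 1-00*, 1-01*, 1-10*, 1-11*, 10-0*, 10-1*, 100-*, 101-*, 11-0*, 11-1*, 110-*, 111-*
[col 2] --00*, --10*, -0-0*, -1-0*, 0--0*, 1--0*, 1--1*, 1-0-*, 1-1-*, 10--*, 11--*
[col 3] ---0, 1---
Prime implicants: ---0, 1---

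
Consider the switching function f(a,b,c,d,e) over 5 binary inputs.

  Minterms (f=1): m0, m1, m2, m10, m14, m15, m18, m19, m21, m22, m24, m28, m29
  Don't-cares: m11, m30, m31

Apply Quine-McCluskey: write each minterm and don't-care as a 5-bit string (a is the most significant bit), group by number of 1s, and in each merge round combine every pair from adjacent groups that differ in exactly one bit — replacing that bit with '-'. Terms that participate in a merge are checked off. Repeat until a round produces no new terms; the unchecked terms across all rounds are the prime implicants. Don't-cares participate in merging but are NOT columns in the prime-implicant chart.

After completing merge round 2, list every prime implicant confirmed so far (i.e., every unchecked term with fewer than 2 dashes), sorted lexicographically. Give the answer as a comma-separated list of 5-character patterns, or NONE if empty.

-0010, 0-010, 000-0, 0000-, 1-101, 1-110, 10-10, 1001-, 11-00

size-2^0 implicants → 00000(✓)  00001(✓)  00010(✓)  01010(✓)  01011(✓)  01110(✓)  01111(✓)  10010(✓)  10011(✓)  10101(✓)  10110(✓)  11000(✓)  11100(✓)  11101(✓)  11110(✓)  11111(✓)
size-2^1 implicants → -0010  -1110(✓)  -1111(✓)  0-010  000-0  0000-  01-10(✓)  01-11(✓)  0101-(✓)  0111-(✓)  1-101  1-110  10-10  1001-  11-00  111-0(✓)  111-1(✓)  1110-(✓)  1111-(✓)
size-2^2 implicants → -111-  01-1-  111--
Unchecked terms (primes): -0010, -111-, 0-010, 000-0, 0000-, 01-1-, 1-101, 1-110, 10-10, 1001-, 11-00, 111--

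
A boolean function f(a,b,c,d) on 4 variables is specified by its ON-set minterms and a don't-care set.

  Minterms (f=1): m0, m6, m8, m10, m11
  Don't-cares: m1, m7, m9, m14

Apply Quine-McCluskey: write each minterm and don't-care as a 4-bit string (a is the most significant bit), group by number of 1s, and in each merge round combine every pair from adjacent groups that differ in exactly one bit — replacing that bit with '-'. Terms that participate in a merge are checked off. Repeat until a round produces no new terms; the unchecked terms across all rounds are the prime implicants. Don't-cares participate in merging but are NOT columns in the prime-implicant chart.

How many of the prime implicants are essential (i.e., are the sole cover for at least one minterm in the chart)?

2

Round 0: 0000✓ 0001✓ 0110✓ 0111✓ 1000✓ 1001✓ 1010✓ 1011✓ 1110✓
Round 1: -000✓ -001✓ -110 000-✓ 011- 1-10 10-0✓ 10-1✓ 100-✓ 101-✓
Round 2: -00- 10--
PIs = {-00-, -110, 011-, 1-10, 10--}
Coverage chart:
  m0: -00- ←essential
  m6: -110,011-
  m8: -00-,10--
  m10: 1-10,10--
  m11: 10-- ←essential
Essential: -00-, 10--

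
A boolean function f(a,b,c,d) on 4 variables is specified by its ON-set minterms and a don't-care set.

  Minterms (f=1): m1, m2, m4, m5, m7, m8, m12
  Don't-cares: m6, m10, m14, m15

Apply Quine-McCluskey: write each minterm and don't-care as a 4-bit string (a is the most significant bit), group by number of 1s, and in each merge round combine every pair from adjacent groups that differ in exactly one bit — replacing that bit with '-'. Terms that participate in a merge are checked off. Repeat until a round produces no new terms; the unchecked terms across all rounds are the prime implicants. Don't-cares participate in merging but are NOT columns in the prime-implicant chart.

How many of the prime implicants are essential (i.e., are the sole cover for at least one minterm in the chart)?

size-2^0 implicants → 0001(✓)  0010(✓)  0100(✓)  0101(✓)  0110(✓)  0111(✓)  1000(✓)  1010(✓)  1100(✓)  1110(✓)  1111(✓)
size-2^1 implicants → -010(✓)  -100(✓)  -110(✓)  -111(✓)  0-01  0-10(✓)  01-0(✓)  01-1(✓)  010-(✓)  011-(✓)  1-00(✓)  1-10(✓)  10-0(✓)  11-0(✓)  111-(✓)
size-2^2 implicants → --10  -1-0  -11-  01--  1--0
Unchecked terms (primes): --10, -1-0, -11-, 0-01, 01--, 1--0
Minterm coverage:
  m1 ⊆ 0-01 [E]
  m2 ⊆ --10 [E]
  m4 ⊆ -1-0,01--
  m5 ⊆ 0-01,01--
  m7 ⊆ -11-,01--
  m8 ⊆ 1--0 [E]
  m12 ⊆ -1-0,1--0
E = {--10, 0-01, 1--0}

3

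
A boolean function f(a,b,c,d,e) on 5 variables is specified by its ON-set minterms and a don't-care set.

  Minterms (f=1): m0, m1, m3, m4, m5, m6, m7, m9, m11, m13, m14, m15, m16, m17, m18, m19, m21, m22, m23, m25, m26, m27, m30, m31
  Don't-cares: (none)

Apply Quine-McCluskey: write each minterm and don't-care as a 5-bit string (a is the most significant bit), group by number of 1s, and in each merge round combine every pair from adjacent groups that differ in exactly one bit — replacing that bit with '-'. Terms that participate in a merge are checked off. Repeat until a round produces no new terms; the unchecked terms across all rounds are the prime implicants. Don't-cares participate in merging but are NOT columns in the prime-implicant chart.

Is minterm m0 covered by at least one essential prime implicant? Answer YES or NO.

size-2^0 implicants → 00000(✓)  00001(✓)  00011(✓)  00100(✓)  00101(✓)  00110(✓)  00111(✓)  01001(✓)  01011(✓)  01101(✓)  01110(✓)  01111(✓)  10000(✓)  10001(✓)  10010(✓)  10011(✓)  10101(✓)  10110(✓)  10111(✓)  11001(✓)  11010(✓)  11011(✓)  11110(✓)  11111(✓)
size-2^1 implicants → -0000(✓)  -0001(✓)  -0011(✓)  -0101(✓)  -0110(✓)  -0111(✓)  -1001(✓)  -1011(✓)  -1110(✓)  -1111(✓)  0-001(✓)  0-011(✓)  0-101(✓)  0-110(✓)  0-111(✓)  00-00(✓)  00-01(✓)  00-11(✓)  000-1(✓)  0000-(✓)  001-0(✓)  001-1(✓)  0010-(✓)  0011-(✓)  01-01(✓)  01-11(✓)  010-1(✓)  011-1(✓)  0111-(✓)  1-001(✓)  1-010(✓)  1-011(✓)  1-110(✓)  1-111(✓)  10-01(✓)  10-10(✓)  10-11(✓)  100-0(✓)  100-1(✓)  1000-(✓)  1001-(✓)  101-1(✓)  1011-(✓)  11-10(✓)  11-11(✓)  110-1(✓)  1101-(✓)  1111-(✓)
size-2^2 implicants → --001(✓)  --011(✓)  --110(✓)  --111(✓)  -0-01(✓)  -0-11(✓)  -00-1(✓)  -000-  -01-1(✓)  -011-(✓)  -1-11(✓)  -10-1(✓)  -111-(✓)  0--01(✓)  0--11(✓)  0-0-1(✓)  0-1-1(✓)  0-11-(✓)  00--1(✓)  00-0-  001--  01--1(✓)  1--10(✓)  1--11(✓)  1-0-1(✓)  1-01-(✓)  1-11-(✓)  10--1(✓)  10-1-(✓)  100--  11-1-(✓)
size-2^3 implicants → ---11  --0-1  --11-  -0--1  0---1  1--1-
Unchecked terms (primes): ---11, --0-1, --11-, -0--1, -000-, 0---1, 00-0-, 001--, 1--1-, 100--
Minterm coverage:
  m0 ⊆ -000-,00-0-
  m1 ⊆ --0-1,-0--1,-000-,0---1,00-0-
  m3 ⊆ ---11,--0-1,-0--1,0---1
  m4 ⊆ 00-0-,001--
  m5 ⊆ -0--1,0---1,00-0-,001--
  m6 ⊆ --11-,001--
  m7 ⊆ ---11,--11-,-0--1,0---1,001--
  m9 ⊆ --0-1,0---1
  m11 ⊆ ---11,--0-1,0---1
  m13 ⊆ 0---1 [E]
  m14 ⊆ --11- [E]
  m15 ⊆ ---11,--11-,0---1
  m16 ⊆ -000-,100--
  m17 ⊆ --0-1,-0--1,-000-,100--
  m18 ⊆ 1--1-,100--
  m19 ⊆ ---11,--0-1,-0--1,1--1-,100--
  m21 ⊆ -0--1 [E]
  m22 ⊆ --11-,1--1-
  m23 ⊆ ---11,--11-,-0--1,1--1-
  m25 ⊆ --0-1 [E]
  m26 ⊆ 1--1- [E]
  m27 ⊆ ---11,--0-1,1--1-
  m30 ⊆ --11-,1--1-
  m31 ⊆ ---11,--11-,1--1-
E = {--0-1, --11-, -0--1, 0---1, 1--1-}

NO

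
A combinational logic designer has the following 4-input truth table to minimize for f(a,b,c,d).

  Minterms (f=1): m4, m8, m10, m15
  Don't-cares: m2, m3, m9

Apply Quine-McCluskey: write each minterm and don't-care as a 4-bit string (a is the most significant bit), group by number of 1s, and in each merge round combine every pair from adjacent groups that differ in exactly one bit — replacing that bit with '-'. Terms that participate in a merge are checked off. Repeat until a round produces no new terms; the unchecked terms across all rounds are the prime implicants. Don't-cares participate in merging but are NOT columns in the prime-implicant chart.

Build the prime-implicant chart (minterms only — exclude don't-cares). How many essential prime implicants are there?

Round 0: 0010✓ 0011✓ 0100 1000✓ 1001✓ 1010✓ 1111
Round 1: -010 001- 10-0 100-
PIs = {-010, 001-, 0100, 10-0, 100-, 1111}
Coverage chart:
  m4: 0100 ←essential
  m8: 10-0,100-
  m10: -010,10-0
  m15: 1111 ←essential
Essential: 0100, 1111

2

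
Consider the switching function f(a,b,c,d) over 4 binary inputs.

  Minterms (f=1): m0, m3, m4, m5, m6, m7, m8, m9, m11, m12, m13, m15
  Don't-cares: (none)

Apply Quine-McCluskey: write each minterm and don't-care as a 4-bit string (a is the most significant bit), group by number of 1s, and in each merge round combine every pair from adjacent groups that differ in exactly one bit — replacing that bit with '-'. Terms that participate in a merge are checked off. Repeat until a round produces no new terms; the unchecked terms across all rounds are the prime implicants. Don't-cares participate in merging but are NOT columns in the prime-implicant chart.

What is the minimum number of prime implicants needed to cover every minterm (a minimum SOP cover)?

4

size-2^0 implicants → 0000(✓)  0011(✓)  0100(✓)  0101(✓)  0110(✓)  0111(✓)  1000(✓)  1001(✓)  1011(✓)  1100(✓)  1101(✓)  1111(✓)
size-2^1 implicants → -000(✓)  -011(✓)  -100(✓)  -101(✓)  -111(✓)  0-00(✓)  0-11(✓)  01-0(✓)  01-1(✓)  010-(✓)  011-(✓)  1-00(✓)  1-01(✓)  1-11(✓)  10-1(✓)  100-(✓)  11-1(✓)  110-(✓)
size-2^2 implicants → --00  --11  -1-1  -10-  01--  1--1  1-0-
Unchecked terms (primes): --00, --11, -1-1, -10-, 01--, 1--1, 1-0-
Minterm coverage:
  m0 ⊆ --00 [E]
  m3 ⊆ --11 [E]
  m4 ⊆ --00,-10-,01--
  m5 ⊆ -1-1,-10-,01--
  m6 ⊆ 01-- [E]
  m7 ⊆ --11,-1-1,01--
  m8 ⊆ --00,1-0-
  m9 ⊆ 1--1,1-0-
  m11 ⊆ --11,1--1
  m12 ⊆ --00,-10-,1-0-
  m13 ⊆ -1-1,-10-,1--1,1-0-
  m15 ⊆ --11,-1-1,1--1
E = {--00, --11, 01--}
Petrick residual → 1--1
Cover = c'd' + cd + a'b + ad  |cover|=4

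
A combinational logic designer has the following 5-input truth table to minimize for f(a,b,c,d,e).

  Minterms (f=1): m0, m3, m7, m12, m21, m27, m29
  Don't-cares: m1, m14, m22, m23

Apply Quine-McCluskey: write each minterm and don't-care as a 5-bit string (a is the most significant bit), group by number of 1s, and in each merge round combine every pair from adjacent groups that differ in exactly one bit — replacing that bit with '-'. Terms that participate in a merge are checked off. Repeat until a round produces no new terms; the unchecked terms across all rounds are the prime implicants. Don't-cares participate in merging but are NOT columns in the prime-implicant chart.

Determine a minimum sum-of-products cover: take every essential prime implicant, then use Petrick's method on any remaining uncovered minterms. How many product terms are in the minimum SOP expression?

5

[col 0] 00000*, 00001*, 00011*, 00111*, 01100*, 01110*, 10101*, 10110*, 10111*, 11011, 11101*
[col 1] -0111, 00-11, 000-1, 0000-, 011-0, 1-101, 101-1, 1011-
Prime implicants: -0111, 00-11, 000-1, 0000-, 011-0, 1-101, 101-1, 1011-, 11011
PI chart (minterm → PIs covering it):
  0 | 0000-  (sole → essential)
  3 | 00-11,000-1
  7 | -0111,00-11
  12 | 011-0  (sole → essential)
  21 | 1-101,101-1
  27 | 11011  (sole → essential)
  29 | 1-101  (sole → essential)
Essential prime implicants: 0000-, 011-0, 1-101, 11011
Petrick residual → 00-11
Minimum SOP uses 5 PIs: a'b'de + a'b'c'd' + a'bce' + acd'e + abc'de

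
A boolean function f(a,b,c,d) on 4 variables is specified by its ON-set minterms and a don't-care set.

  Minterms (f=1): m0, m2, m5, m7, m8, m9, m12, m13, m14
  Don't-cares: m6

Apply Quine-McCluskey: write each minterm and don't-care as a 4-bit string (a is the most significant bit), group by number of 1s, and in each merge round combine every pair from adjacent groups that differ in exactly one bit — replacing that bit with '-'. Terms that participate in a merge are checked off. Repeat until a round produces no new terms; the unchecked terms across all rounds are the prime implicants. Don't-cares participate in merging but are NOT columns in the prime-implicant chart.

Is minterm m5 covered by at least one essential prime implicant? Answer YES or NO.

[col 0] 0000*, 0010*, 0101*, 0110*, 0111*, 1000*, 1001*, 1100*, 1101*, 1110*
[col 1] -000, -101, -110, 0-10, 00-0, 01-1, 011-, 1-00*, 1-01*, 100-*, 11-0, 110-*
[col 2] 1-0-
Prime implicants: -000, -101, -110, 0-10, 00-0, 01-1, 011-, 1-0-, 11-0
PI chart (minterm → PIs covering it):
  0 | -000,00-0
  2 | 0-10,00-0
  5 | -101,01-1
  7 | 01-1,011-
  8 | -000,1-0-
  9 | 1-0-  (sole → essential)
  12 | 1-0-,11-0
  13 | -101,1-0-
  14 | -110,11-0
Essential prime implicants: 1-0-

NO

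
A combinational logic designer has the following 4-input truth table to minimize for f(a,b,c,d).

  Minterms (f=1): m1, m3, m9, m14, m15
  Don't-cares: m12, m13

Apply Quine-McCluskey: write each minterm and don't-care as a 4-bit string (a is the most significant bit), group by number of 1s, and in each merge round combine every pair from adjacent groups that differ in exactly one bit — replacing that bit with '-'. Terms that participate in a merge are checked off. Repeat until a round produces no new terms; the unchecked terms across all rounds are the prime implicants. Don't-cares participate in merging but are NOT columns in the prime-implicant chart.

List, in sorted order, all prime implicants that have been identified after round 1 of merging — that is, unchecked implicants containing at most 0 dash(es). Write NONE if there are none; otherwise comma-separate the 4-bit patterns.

Round 0: 0001✓ 0011✓ 1001✓ 1100✓ 1101✓ 1110✓ 1111✓
Round 1: -001 00-1 1-01 11-0✓ 11-1✓ 110-✓ 111-✓
Round 2: 11--
PIs = {-001, 00-1, 1-01, 11--}

NONE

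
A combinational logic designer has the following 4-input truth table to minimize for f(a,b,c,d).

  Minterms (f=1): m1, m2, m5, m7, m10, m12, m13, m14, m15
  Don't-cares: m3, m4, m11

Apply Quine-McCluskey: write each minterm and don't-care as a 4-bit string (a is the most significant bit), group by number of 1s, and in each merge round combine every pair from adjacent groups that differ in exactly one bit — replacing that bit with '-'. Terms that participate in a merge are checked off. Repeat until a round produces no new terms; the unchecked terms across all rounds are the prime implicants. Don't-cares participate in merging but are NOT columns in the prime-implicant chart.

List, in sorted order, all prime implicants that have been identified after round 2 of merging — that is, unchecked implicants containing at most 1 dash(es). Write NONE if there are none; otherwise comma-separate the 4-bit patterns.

NONE

[col 0] 0001*, 0010*, 0011*, 0100*, 0101*, 0111*, 1010*, 1011*, 1100*, 1101*, 1110*, 1111*
[col 1] -010*, -011*, -100*, -101*, -111*, 0-01*, 0-11*, 00-1*, 001-*, 01-1*, 010-*, 1-10*, 1-11*, 101-*, 11-0*, 11-1*, 110-*, 111-*
[col 2] --11, -01-, -1-1, -10-, 0--1, 1-1-, 11--
Prime implicants: --11, -01-, -1-1, -10-, 0--1, 1-1-, 11--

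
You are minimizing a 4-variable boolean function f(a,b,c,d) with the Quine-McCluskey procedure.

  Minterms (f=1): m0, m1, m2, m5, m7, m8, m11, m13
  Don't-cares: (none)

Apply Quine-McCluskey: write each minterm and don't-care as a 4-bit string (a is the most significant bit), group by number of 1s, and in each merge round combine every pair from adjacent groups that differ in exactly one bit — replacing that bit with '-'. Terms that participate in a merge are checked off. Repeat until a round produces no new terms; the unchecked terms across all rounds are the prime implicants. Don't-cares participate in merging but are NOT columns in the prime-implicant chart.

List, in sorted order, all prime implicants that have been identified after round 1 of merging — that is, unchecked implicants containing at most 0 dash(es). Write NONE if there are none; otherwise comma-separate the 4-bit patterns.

1011

[col 0] 0000*, 0001*, 0010*, 0101*, 0111*, 1000*, 1011, 1101*
[col 1] -000, -101, 0-01, 00-0, 000-, 01-1
Prime implicants: -000, -101, 0-01, 00-0, 000-, 01-1, 1011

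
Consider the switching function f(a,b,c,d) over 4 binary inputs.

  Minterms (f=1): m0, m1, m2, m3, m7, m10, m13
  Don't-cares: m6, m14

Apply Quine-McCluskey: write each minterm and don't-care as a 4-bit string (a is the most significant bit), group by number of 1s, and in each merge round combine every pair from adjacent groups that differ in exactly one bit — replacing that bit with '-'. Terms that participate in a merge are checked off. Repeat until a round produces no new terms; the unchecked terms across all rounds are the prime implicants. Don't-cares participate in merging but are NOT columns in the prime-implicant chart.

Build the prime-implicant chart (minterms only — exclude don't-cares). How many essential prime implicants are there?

Round 0: 0000✓ 0001✓ 0010✓ 0011✓ 0110✓ 0111✓ 1010✓ 1101 1110✓
Round 1: -010✓ -110✓ 0-10✓ 0-11✓ 00-0✓ 00-1✓ 000-✓ 001-✓ 011-✓ 1-10✓
Round 2: --10 0-1- 00--
PIs = {--10, 0-1-, 00--, 1101}
Coverage chart:
  m0: 00-- ←essential
  m1: 00-- ←essential
  m2: --10,0-1-,00--
  m3: 0-1-,00--
  m7: 0-1- ←essential
  m10: --10 ←essential
  m13: 1101 ←essential
Essential: --10, 0-1-, 00--, 1101

4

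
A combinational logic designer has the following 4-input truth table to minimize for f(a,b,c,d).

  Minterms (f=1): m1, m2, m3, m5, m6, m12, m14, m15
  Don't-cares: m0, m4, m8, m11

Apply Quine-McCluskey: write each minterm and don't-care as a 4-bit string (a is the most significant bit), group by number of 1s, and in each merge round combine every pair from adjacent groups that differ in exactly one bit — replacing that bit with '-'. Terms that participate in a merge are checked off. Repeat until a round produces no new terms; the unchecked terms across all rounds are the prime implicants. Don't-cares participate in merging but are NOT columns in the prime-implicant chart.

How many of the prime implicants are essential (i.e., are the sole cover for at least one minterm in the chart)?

Round 0: 0000✓ 0001✓ 0010✓ 0011✓ 0100✓ 0101✓ 0110✓ 1000✓ 1011✓ 1100✓ 1110✓ 1111✓
Round 1: -000✓ -011 -100✓ -110✓ 0-00✓ 0-01✓ 0-10✓ 00-0✓ 00-1✓ 000-✓ 001-✓ 01-0✓ 010-✓ 1-00✓ 1-11 11-0✓ 111-
Round 2: --00 -1-0 0--0 0-0- 00--
PIs = {--00, -011, -1-0, 0--0, 0-0-, 00--, 1-11, 111-}
Coverage chart:
  m1: 0-0-,00--
  m2: 0--0,00--
  m3: -011,00--
  m5: 0-0- ←essential
  m6: -1-0,0--0
  m12: --00,-1-0
  m14: -1-0,111-
  m15: 1-11,111-
Essential: 0-0-

1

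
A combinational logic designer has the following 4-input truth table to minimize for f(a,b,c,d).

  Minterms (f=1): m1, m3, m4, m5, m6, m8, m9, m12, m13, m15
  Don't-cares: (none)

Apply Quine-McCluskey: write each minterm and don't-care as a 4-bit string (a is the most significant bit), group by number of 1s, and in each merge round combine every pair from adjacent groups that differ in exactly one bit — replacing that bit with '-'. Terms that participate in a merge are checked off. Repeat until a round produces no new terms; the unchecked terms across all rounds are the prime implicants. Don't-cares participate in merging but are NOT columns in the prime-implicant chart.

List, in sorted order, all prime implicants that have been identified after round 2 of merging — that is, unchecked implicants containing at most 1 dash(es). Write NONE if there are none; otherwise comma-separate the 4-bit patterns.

[col 0] 0001*, 0011*, 0100*, 0101*, 0110*, 1000*, 1001*, 1100*, 1101*, 1111*
[col 1] -001*, -100*, -101*, 0-01*, 00-1, 01-0, 010-*, 1-00*, 1-01*, 100-*, 11-1, 110-*
[col 2] --01, -10-, 1-0-
Prime implicants: --01, -10-, 00-1, 01-0, 1-0-, 11-1

00-1, 01-0, 11-1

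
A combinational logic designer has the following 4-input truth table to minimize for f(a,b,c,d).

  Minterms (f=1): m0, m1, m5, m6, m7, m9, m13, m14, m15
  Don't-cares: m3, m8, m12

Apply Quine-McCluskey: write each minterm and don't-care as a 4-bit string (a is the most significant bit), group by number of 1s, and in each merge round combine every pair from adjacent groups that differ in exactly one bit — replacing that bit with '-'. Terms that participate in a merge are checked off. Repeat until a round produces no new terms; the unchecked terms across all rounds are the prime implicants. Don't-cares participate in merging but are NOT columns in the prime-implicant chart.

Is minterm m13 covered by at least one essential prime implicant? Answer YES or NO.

NO

size-2^0 implicants → 0000(✓)  0001(✓)  0011(✓)  0101(✓)  0110(✓)  0111(✓)  1000(✓)  1001(✓)  1100(✓)  1101(✓)  1110(✓)  1111(✓)
size-2^1 implicants → -000(✓)  -001(✓)  -101(✓)  -110(✓)  -111(✓)  0-01(✓)  0-11(✓)  00-1(✓)  000-(✓)  01-1(✓)  011-(✓)  1-00(✓)  1-01(✓)  100-(✓)  11-0(✓)  11-1(✓)  110-(✓)  111-(✓)
size-2^2 implicants → --01  -00-  -1-1  -11-  0--1  1-0-  11--
Unchecked terms (primes): --01, -00-, -1-1, -11-, 0--1, 1-0-, 11--
Minterm coverage:
  m0 ⊆ -00- [E]
  m1 ⊆ --01,-00-,0--1
  m5 ⊆ --01,-1-1,0--1
  m6 ⊆ -11- [E]
  m7 ⊆ -1-1,-11-,0--1
  m9 ⊆ --01,-00-,1-0-
  m13 ⊆ --01,-1-1,1-0-,11--
  m14 ⊆ -11-,11--
  m15 ⊆ -1-1,-11-,11--
E = {-00-, -11-}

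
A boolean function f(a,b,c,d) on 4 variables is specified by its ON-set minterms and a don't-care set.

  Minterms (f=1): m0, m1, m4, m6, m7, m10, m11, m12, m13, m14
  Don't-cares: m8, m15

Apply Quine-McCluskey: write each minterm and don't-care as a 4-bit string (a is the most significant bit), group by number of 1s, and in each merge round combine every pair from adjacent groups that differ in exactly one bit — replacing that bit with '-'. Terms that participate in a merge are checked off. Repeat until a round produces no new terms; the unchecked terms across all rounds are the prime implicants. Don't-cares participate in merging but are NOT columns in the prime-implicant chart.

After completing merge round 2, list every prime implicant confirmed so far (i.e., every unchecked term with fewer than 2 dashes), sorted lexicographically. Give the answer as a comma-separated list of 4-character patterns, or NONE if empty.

000-

[col 0] 0000*, 0001*, 0100*, 0110*, 0111*, 1000*, 1010*, 1011*, 1100*, 1101*, 1110*, 1111*
[col 1] -000*, -100*, -110*, -111*, 0-00*, 000-, 01-0*, 011-*, 1-00*, 1-10*, 1-11*, 10-0*, 101-*, 11-0*, 11-1*, 110-*, 111-*
[col 2] --00, -1-0, -11-, 1--0, 1-1-, 11--
Prime implicants: --00, -1-0, -11-, 000-, 1--0, 1-1-, 11--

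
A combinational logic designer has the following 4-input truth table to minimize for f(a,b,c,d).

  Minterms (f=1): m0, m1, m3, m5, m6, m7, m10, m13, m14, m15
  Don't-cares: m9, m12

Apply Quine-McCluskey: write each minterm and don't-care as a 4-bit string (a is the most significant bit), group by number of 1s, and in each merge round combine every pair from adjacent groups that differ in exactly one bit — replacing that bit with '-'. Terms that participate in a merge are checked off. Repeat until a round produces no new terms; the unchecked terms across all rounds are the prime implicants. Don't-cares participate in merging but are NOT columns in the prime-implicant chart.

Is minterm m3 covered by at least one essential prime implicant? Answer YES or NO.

size-2^0 implicants → 0000(✓)  0001(✓)  0011(✓)  0101(✓)  0110(✓)  0111(✓)  1001(✓)  1010(✓)  1100(✓)  1101(✓)  1110(✓)  1111(✓)
size-2^1 implicants → -001(✓)  -101(✓)  -110(✓)  -111(✓)  0-01(✓)  0-11(✓)  00-1(✓)  000-  01-1(✓)  011-(✓)  1-01(✓)  1-10  11-0(✓)  11-1(✓)  110-(✓)  111-(✓)
size-2^2 implicants → --01  -1-1  -11-  0--1  11--
Unchecked terms (primes): --01, -1-1, -11-, 0--1, 000-, 1-10, 11--
Minterm coverage:
  m0 ⊆ 000- [E]
  m1 ⊆ --01,0--1,000-
  m3 ⊆ 0--1 [E]
  m5 ⊆ --01,-1-1,0--1
  m6 ⊆ -11- [E]
  m7 ⊆ -1-1,-11-,0--1
  m10 ⊆ 1-10 [E]
  m13 ⊆ --01,-1-1,11--
  m14 ⊆ -11-,1-10,11--
  m15 ⊆ -1-1,-11-,11--
E = {-11-, 0--1, 000-, 1-10}

YES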